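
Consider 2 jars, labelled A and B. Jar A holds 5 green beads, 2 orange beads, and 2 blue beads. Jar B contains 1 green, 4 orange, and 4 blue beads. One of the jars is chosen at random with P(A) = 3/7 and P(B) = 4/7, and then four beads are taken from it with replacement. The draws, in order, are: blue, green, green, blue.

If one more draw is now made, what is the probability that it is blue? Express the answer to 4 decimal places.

0.2613

For each hypothesis, P(data | H) works out to: P(data | jar A) = (2/9)(5/9)(5/9)(2/9) = 0.015242; P(data | jar B) = (4/9)(1/9)(1/9)(4/9) = 0.0024387.
The prior-weighted likelihoods are 3/7 · 0.015242 = 0.0065321, 4/7 · 0.0024387 = 0.0013935; summing to 0.0079256.
The posterior is then P(jar A | data) = 0.82418, P(jar B | data) = 0.17582.
The predictive probability is P(blue next | data) = (2/9)(0.82418) + (4/9)(0.17582) = 0.26129.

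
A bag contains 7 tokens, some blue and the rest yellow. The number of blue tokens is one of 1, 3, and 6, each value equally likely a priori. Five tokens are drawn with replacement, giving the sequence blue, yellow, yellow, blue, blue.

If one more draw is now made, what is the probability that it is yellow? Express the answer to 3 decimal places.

The likelihood of the observed sequence under each hypothesis: P(data | r = 1) = (1/7)(6/7)(6/7)(1/7)(1/7) = 0.002142; P(data | r = 3) = (3/7)(4/7)(4/7)(3/7)(3/7) = 0.025704; P(data | r = 6) = (6/7)(1/7)(1/7)(6/7)(6/7) = 0.012852.
The prior-weighted likelihoods are 1/3 · 0.002142 = 0.00071399, 1/3 · 0.025704 = 0.0085679, 1/3 · 0.012852 = 0.0042839; with total 0.013566.
The posterior is then P(r = 1 | data) = 0.052632, P(r = 3 | data) = 0.63158, P(r = 6 | data) = 0.31579.
Averaging over the posterior, P(yellow next | data) = (6/7)(0.052632) + (4/7)(0.63158) + (1/7)(0.31579) = 0.45113.

0.451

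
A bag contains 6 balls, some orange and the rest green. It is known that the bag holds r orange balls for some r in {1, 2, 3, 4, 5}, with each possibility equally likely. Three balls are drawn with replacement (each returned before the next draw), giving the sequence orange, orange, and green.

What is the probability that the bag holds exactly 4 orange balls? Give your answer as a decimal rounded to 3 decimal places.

0.305

Compute the likelihood of the observed sequence for each case: P(data | r = 1) = (1/6)(1/6)(5/6) = 5/216; P(data | r = 2) = (2/6)(2/6)(4/6) = 2/27; P(data | r = 3) = (3/6)(3/6)(3/6) = 1/8; P(data | r = 4) = (4/6)(4/6)(2/6) = 4/27; P(data | r = 5) = (5/6)(5/6)(1/6) = 25/216.
Weighting by the prior gives 1/5 · 5/216 = 1/216, 1/5 · 2/27 = 2/135, 1/5 · 1/8 = 1/40, 1/5 · 4/27 = 4/135, 1/5 · 25/216 = 5/216; with total 7/72.
Therefore the posterior P(r = 4 | data) = (4/135) / (7/72) = 32/105.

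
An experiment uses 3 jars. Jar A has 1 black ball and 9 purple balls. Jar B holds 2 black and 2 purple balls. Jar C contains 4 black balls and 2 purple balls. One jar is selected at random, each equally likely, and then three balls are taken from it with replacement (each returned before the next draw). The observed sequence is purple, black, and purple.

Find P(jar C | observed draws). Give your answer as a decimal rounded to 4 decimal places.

Under each hypothesis, the probability of the observed sequence is: P(data | jar A) = (9/10)(1/10)(9/10) = 0.081; P(data | jar B) = (2/4)(2/4)(2/4) = 0.125; P(data | jar C) = (2/6)(4/6)(2/6) = 0.074074.
The prior-weighted likelihoods are 1/3 · 0.081 = 0.027, 1/3 · 0.125 = 0.041667, 1/3 · 0.074074 = 0.024691; these sum to 0.093358.
By Bayes' rule, P(jar C | data) = (0.024691) / (0.093358) = 0.26448.

0.2645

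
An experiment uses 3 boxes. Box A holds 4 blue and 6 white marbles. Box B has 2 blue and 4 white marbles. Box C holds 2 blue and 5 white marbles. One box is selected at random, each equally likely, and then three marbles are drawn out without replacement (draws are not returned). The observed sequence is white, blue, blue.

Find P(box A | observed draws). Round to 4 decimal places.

0.4667

Under each hypothesis, the probability of the observed sequence is: P(data | box A) = (6/10)(4/9)(3/8) = 1/10; P(data | box B) = (4/6)(2/5)(1/4) = 1/15; P(data | box C) = (5/7)(2/6)(1/5) = 1/21.
Multiplying each by its prior: 1/3 · 1/10 = 1/30, 1/3 · 1/15 = 1/45, 1/3 · 1/21 = 1/63; summing to 1/14.
Hence P(box A | data) = (1/30) / (1/14) = 7/15.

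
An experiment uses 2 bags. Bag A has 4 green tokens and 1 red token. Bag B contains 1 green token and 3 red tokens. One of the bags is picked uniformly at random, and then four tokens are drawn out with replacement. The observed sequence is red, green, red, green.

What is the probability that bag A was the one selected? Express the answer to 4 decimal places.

Under each hypothesis, the probability of the observed sequence is: P(data | bag A) = (1/5)(4/5)(1/5)(4/5) = 0.0256; P(data | bag B) = (3/4)(1/4)(3/4)(1/4) = 0.035156.
Multiplying each by its prior: 1/2 · 0.0256 = 0.0128, 1/2 · 0.035156 = 0.017578; these sum to 0.030378.
So P(bag A | data) = (0.0128) / (0.030378) = 0.42136.

0.4214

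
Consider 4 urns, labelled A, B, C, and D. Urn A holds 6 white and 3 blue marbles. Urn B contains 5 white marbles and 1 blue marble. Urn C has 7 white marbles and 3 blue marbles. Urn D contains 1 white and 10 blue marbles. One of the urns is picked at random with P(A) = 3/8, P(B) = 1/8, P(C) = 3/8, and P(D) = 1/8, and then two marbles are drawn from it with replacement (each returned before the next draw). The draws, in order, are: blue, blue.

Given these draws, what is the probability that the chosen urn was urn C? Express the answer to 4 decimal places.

Under each hypothesis, the probability of the observed sequence is: P(data | urn A) = (3/9)(3/9) = 0.11111; P(data | urn B) = (1/6)(1/6) = 0.027778; P(data | urn C) = (3/10)(3/10) = 0.09; P(data | urn D) = (10/11)(10/11) = 0.82645.
Weighting by the prior gives 3/8 · 0.11111 = 0.041667, 1/8 · 0.027778 = 0.0034722, 3/8 · 0.09 = 0.03375, 1/8 · 0.82645 = 0.10331; these sum to 0.18219.
Hence P(urn C | data) = (0.03375) / (0.18219) = 0.18524.

0.1852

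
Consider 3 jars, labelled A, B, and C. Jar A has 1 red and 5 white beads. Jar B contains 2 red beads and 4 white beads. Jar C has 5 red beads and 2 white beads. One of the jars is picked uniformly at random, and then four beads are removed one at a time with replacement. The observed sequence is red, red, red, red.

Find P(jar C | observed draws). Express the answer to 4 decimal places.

0.9520

Compute the likelihood of the observed sequence for each case: P(data | jar A) = (1/6)(1/6)(1/6)(1/6) = 0.0007716; P(data | jar B) = (2/6)(2/6)(2/6)(2/6) = 0.012346; P(data | jar C) = (5/7)(5/7)(5/7)(5/7) = 0.26031.
The prior-weighted likelihoods are 1/3 · 0.0007716 = 0.0002572, 1/3 · 0.012346 = 0.0041152, 1/3 · 0.26031 = 0.086769; summing to 0.091142.
Hence P(jar C | data) = (0.086769) / (0.091142) = 0.95203.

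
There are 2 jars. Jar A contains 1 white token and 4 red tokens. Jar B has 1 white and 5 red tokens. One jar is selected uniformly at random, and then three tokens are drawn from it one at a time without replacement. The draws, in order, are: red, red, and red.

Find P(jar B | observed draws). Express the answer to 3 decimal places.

0.556

For each hypothesis, P(data | H) works out to: P(data | jar A) = (4/5)(3/4)(2/3) = 2/5; P(data | jar B) = (5/6)(4/5)(3/4) = 1/2.
Multiplying each by its prior: 1/2 · 2/5 = 1/5, 1/2 · 1/2 = 1/4; these sum to 9/20.
By Bayes' rule, P(jar B | data) = (1/4) / (9/20) = 5/9.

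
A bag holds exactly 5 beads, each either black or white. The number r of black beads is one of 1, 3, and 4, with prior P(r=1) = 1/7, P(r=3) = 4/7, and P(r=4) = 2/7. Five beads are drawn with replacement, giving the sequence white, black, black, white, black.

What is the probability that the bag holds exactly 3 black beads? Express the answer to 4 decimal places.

0.7500

The likelihood of the observed sequence under each hypothesis: P(data | r = 1) = (4/5)(1/5)(1/5)(4/5)(1/5) = 0.00512; P(data | r = 3) = (2/5)(3/5)(3/5)(2/5)(3/5) = 0.03456; P(data | r = 4) = (1/5)(4/5)(4/5)(1/5)(4/5) = 0.02048.
Multiplying each by its prior: 1/7 · 0.00512 = 0.00073143, 4/7 · 0.03456 = 0.019749, 2/7 · 0.02048 = 0.0058514; with total 0.026331.
Hence P(r = 3 | data) = (0.019749) / (0.026331) = 0.75.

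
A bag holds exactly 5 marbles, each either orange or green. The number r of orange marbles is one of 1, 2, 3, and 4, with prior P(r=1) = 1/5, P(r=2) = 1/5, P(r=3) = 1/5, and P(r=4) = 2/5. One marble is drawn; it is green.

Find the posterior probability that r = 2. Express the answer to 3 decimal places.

Compute the likelihood of this draw for each case: P(data | r = 1) = (4/5) = 4/5; P(data | r = 2) = (3/5) = 3/5; P(data | r = 3) = (2/5) = 2/5; P(data | r = 4) = (1/5) = 1/5.
Weighting by the prior gives 1/5 · 4/5 = 4/25, 1/5 · 3/5 = 3/25, 1/5 · 2/5 = 2/25, 2/5 · 1/5 = 2/25; with total 11/25.
So P(r = 2 | data) = (3/25) / (11/25) = 3/11.

0.273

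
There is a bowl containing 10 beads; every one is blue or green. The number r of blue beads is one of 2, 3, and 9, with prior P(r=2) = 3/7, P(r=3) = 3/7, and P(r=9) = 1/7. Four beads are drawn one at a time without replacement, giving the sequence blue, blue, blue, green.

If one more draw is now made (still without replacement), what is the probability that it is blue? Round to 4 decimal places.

Under each hypothesis, the probability of the observed sequence is: P(data | r = 2) = (2/10)(1/9)(0/8) = 0; P(data | r = 3) = (3/10)(2/9)(1/8)(7/7) = 1/120; P(data | r = 9) = (9/10)(8/9)(7/8)(1/7) = 1/10.
Multiplying each by its prior: 3/7 · 0 = 0, 3/7 · 1/120 = 1/280, 1/7 · 1/10 = 1/70; with total 1/56.
Dividing through by the total gives posterior P(r = 2 | data) = 0, P(r = 3 | data) = 1/5, P(r = 9 | data) = 4/5.
So P(blue next | data) = Σ P(blue next | H) P(H | data) = (0)(1/5) + (1)(4/5) = 4/5.

0.8000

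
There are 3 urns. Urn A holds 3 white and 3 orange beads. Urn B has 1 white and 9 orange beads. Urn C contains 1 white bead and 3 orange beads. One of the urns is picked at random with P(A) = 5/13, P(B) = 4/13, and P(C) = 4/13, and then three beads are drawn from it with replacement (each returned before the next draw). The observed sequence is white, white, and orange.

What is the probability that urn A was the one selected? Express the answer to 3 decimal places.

0.737

Compute the likelihood of the observed sequence for each case: P(data | urn A) = (3/6)(3/6)(3/6) = 0.125; P(data | urn B) = (1/10)(1/10)(9/10) = 0.009; P(data | urn C) = (1/4)(1/4)(3/4) = 0.046875.
Multiplying each by its prior: 5/13 · 0.125 = 0.048077, 4/13 · 0.009 = 0.0027692, 4/13 · 0.046875 = 0.014423; with total 0.065269.
Therefore the posterior P(urn A | data) = (0.048077) / (0.065269) = 0.73659.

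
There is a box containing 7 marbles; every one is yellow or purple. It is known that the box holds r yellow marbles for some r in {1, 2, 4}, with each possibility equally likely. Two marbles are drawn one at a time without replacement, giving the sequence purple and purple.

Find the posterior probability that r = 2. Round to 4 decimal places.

0.3571

The likelihood of the observed sequence under each hypothesis: P(data | r = 1) = (6/7)(5/6) = 5/7; P(data | r = 2) = (5/7)(4/6) = 10/21; P(data | r = 4) = (3/7)(2/6) = 1/7.
The prior-weighted likelihoods are 1/3 · 5/7 = 5/21, 1/3 · 10/21 = 10/63, 1/3 · 1/7 = 1/21; with total 4/9.
Hence P(r = 2 | data) = (10/63) / (4/9) = 5/14.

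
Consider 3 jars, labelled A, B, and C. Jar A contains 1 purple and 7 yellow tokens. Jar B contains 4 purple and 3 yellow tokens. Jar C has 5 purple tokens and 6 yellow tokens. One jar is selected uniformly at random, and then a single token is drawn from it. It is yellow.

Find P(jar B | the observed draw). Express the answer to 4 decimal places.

0.2318

For each hypothesis, P(data | H) works out to: P(data | jar A) = (7/8) = 0.875; P(data | jar B) = (3/7) = 0.42857; P(data | jar C) = (6/11) = 0.54545.
The prior-weighted likelihoods are 1/3 · 0.875 = 0.29167, 1/3 · 0.42857 = 0.14286, 1/3 · 0.54545 = 0.18182; these sum to 0.61634.
Therefore the posterior P(jar B | data) = (0.14286) / (0.61634) = 0.23178.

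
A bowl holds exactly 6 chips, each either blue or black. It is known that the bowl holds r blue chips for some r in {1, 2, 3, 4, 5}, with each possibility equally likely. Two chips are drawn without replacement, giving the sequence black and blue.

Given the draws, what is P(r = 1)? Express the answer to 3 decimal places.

The likelihood of the observed sequence under each hypothesis: P(data | r = 1) = (5/6)(1/5) = 1/6; P(data | r = 2) = (4/6)(2/5) = 4/15; P(data | r = 3) = (3/6)(3/5) = 3/10; P(data | r = 4) = (2/6)(4/5) = 4/15; P(data | r = 5) = (1/6)(5/5) = 1/6.
Multiplying each by its prior: 1/5 · 1/6 = 1/30, 1/5 · 4/15 = 4/75, 1/5 · 3/10 = 3/50, 1/5 · 4/15 = 4/75, 1/5 · 1/6 = 1/30; these sum to 7/30.
So P(r = 1 | data) = (1/30) / (7/30) = 1/7.

0.143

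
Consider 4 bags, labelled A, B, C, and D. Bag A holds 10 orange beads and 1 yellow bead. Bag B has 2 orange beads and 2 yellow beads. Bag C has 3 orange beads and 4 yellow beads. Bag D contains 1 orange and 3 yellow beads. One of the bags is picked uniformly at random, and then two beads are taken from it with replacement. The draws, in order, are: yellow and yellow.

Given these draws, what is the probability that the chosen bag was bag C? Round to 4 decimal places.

0.2846

Under each hypothesis, the probability of the observed sequence is: P(data | bag A) = (1/11)(1/11) = 0.0082645; P(data | bag B) = (2/4)(2/4) = 0.25; P(data | bag C) = (4/7)(4/7) = 0.32653; P(data | bag D) = (3/4)(3/4) = 0.5625.
Multiplying each by its prior: 1/4 · 0.0082645 = 0.0020661, 1/4 · 0.25 = 0.0625, 1/4 · 0.32653 = 0.081633, 1/4 · 0.5625 = 0.14062; these sum to 0.28682.
By Bayes' rule, P(bag C | data) = (0.081633) / (0.28682) = 0.28461.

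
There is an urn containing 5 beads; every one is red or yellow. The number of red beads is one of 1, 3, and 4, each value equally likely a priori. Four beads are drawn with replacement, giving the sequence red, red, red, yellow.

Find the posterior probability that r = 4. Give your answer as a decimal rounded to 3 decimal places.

The likelihood of the observed sequence under each hypothesis: P(data | r = 1) = (1/5)(1/5)(1/5)(4/5) = 0.0064; P(data | r = 3) = (3/5)(3/5)(3/5)(2/5) = 0.0864; P(data | r = 4) = (4/5)(4/5)(4/5)(1/5) = 0.1024.
The prior-weighted likelihoods are 1/3 · 0.0064 = 0.0021333, 1/3 · 0.0864 = 0.0288, 1/3 · 0.1024 = 0.034133; summing to 0.065067.
By Bayes' rule, P(r = 4 | data) = (0.034133) / (0.065067) = 0.52459.

0.525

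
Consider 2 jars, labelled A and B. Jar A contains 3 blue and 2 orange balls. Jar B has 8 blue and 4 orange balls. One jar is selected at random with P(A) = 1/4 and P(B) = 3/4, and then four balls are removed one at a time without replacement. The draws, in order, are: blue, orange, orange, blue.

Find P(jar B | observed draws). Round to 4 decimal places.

For each hypothesis, P(data | H) works out to: P(data | jar A) = (3/5)(2/4)(1/3)(2/2) = 0.1; P(data | jar B) = (8/12)(4/11)(3/10)(7/9) = 0.056566.
Weighting by the prior gives 1/4 · 0.1 = 0.025, 3/4 · 0.056566 = 0.042424; with total 0.067424.
So P(jar B | data) = (0.042424) / (0.067424) = 0.62921.

0.6292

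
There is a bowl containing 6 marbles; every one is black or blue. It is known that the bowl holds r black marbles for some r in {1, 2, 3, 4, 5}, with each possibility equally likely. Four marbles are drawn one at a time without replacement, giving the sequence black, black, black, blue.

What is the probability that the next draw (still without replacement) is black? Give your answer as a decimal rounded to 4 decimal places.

Under each hypothesis, the probability of the observed sequence is: P(data | r = 1) = (1/6)(0/5) = 0; P(data | r = 2) = (2/6)(1/5)(0/4) = 0; P(data | r = 3) = (3/6)(2/5)(1/4)(3/3) = 1/20; P(data | r = 4) = (4/6)(3/5)(2/4)(2/3) = 2/15; P(data | r = 5) = (5/6)(4/5)(3/4)(1/3) = 1/6.
The prior-weighted likelihoods are 1/5 · 0 = 0, 1/5 · 0 = 0, 1/5 · 1/20 = 1/100, 1/5 · 2/15 = 2/75, 1/5 · 1/6 = 1/30; summing to 7/100.
The posterior is then P(r = 1 | data) = 0, P(r = 2 | data) = 0, P(r = 3 | data) = 1/7, P(r = 4 | data) = 8/21, P(r = 5 | data) = 10/21.
The predictive probability is P(black next | data) = (0)(1/7) + (1/2)(8/21) + (1)(10/21) = 2/3.

0.6667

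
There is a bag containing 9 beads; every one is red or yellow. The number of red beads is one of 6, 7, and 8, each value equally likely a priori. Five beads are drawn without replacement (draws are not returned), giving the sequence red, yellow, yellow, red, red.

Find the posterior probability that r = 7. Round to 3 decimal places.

Under each hypothesis, the probability of the observed sequence is: P(data | r = 6) = (6/9)(3/8)(2/7)(5/6)(4/5) = 1/21; P(data | r = 7) = (7/9)(2/8)(1/7)(6/6)(5/5) = 1/36; P(data | r = 8) = (8/9)(1/8)(0/7) = 0.
Weighting by the prior gives 1/3 · 1/21 = 1/63, 1/3 · 1/36 = 1/108, 1/3 · 0 = 0; these sum to 19/756.
By Bayes' rule, P(r = 7 | data) = (1/108) / (19/756) = 7/19.

0.368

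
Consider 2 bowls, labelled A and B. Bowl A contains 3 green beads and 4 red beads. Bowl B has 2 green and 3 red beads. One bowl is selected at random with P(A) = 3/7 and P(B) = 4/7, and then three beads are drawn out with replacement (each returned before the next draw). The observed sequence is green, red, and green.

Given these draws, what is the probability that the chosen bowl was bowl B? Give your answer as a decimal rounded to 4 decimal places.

0.5495

For each hypothesis, P(data | H) works out to: P(data | bowl A) = (3/7)(4/7)(3/7) = 0.10496; P(data | bowl B) = (2/5)(3/5)(2/5) = 0.096.
Multiplying each by its prior: 3/7 · 0.10496 = 0.044981, 4/7 · 0.096 = 0.054857; these sum to 0.099838.
By Bayes' rule, P(bowl B | data) = (0.054857) / (0.099838) = 0.54946.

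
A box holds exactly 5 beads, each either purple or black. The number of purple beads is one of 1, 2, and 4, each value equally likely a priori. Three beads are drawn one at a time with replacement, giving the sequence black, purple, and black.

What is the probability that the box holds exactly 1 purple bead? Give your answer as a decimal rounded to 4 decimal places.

Under each hypothesis, the probability of the observed sequence is: P(data | r = 1) = (4/5)(1/5)(4/5) = 16/125; P(data | r = 2) = (3/5)(2/5)(3/5) = 18/125; P(data | r = 4) = (1/5)(4/5)(1/5) = 4/125.
Weighting by the prior gives 1/3 · 16/125 = 16/375, 1/3 · 18/125 = 6/125, 1/3 · 4/125 = 4/375; summing to 38/375.
Hence P(r = 1 | data) = (16/375) / (38/375) = 8/19.

0.4211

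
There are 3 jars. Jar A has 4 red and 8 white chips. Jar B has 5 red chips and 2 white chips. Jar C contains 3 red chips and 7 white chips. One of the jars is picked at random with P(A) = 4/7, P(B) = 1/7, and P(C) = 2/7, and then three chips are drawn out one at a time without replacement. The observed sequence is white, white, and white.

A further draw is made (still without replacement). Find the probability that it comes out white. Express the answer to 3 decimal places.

0.561

For each hypothesis, P(data | H) works out to: P(data | jar A) = (8/12)(7/11)(6/10) = 14/55; P(data | jar B) = (2/7)(1/6)(0/5) = 0; P(data | jar C) = (7/10)(6/9)(5/8) = 7/24.
Multiplying each by its prior: 4/7 · 14/55 = 8/55, 1/7 · 0 = 0, 2/7 · 7/24 = 1/12; these sum to 151/660.
The posterior is then P(jar A | data) = 0.63576, P(jar B | data) = 0, P(jar C | data) = 0.36424.
Averaging over the posterior, P(white next | data) = (5/9)(0.63576) + (4/7)(0.36424) = 0.56134.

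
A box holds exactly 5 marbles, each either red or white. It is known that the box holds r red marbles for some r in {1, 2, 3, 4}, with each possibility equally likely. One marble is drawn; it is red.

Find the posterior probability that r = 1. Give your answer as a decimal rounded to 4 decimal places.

0.1000

For each hypothesis, P(data | H) works out to: P(data | r = 1) = (1/5) = 1/5; P(data | r = 2) = (2/5) = 2/5; P(data | r = 3) = (3/5) = 3/5; P(data | r = 4) = (4/5) = 4/5.
Weighting by the prior gives 1/4 · 1/5 = 1/20, 1/4 · 2/5 = 1/10, 1/4 · 3/5 = 3/20, 1/4 · 4/5 = 1/5; summing to 1/2.
By Bayes' rule, P(r = 1 | data) = (1/20) / (1/2) = 1/10.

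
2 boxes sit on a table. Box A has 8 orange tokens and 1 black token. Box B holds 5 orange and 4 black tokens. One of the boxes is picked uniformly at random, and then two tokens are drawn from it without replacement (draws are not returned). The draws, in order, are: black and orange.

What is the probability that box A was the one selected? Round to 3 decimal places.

Under each hypothesis, the probability of the observed sequence is: P(data | box A) = (1/9)(8/8) = 1/9; P(data | box B) = (4/9)(5/8) = 5/18.
The prior-weighted likelihoods are 1/2 · 1/9 = 1/18, 1/2 · 5/18 = 5/36; these sum to 7/36.
By Bayes' rule, P(box A | data) = (1/18) / (7/36) = 2/7.

0.286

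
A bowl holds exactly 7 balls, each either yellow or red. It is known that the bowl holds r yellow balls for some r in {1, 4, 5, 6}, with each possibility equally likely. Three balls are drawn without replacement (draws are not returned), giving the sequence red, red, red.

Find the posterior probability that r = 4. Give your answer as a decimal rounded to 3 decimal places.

Compute the likelihood of the observed sequence for each case: P(data | r = 1) = (6/7)(5/6)(4/5) = 4/7; P(data | r = 4) = (3/7)(2/6)(1/5) = 1/35; P(data | r = 5) = (2/7)(1/6)(0/5) = 0; P(data | r = 6) = (1/7)(0/6) = 0.
Weighting by the prior gives 1/4 · 4/7 = 1/7, 1/4 · 1/35 = 1/140, 1/4 · 0 = 0, 1/4 · 0 = 0; summing to 3/20.
By Bayes' rule, P(r = 4 | data) = (1/140) / (3/20) = 1/21.

0.048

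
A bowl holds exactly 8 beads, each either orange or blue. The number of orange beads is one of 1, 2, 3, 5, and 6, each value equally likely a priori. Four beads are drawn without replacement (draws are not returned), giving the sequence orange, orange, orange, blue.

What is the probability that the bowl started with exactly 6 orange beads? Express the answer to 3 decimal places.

For each hypothesis, P(data | H) works out to: P(data | r = 1) = (1/8)(0/7) = 0; P(data | r = 2) = (2/8)(1/7)(0/6) = 0; P(data | r = 3) = (3/8)(2/7)(1/6)(5/5) = 1/56; P(data | r = 5) = (5/8)(4/7)(3/6)(3/5) = 3/28; P(data | r = 6) = (6/8)(5/7)(4/6)(2/5) = 1/7.
The prior-weighted likelihoods are 1/5 · 0 = 0, 1/5 · 0 = 0, 1/5 · 1/56 = 1/280, 1/5 · 3/28 = 3/140, 1/5 · 1/7 = 1/35; summing to 3/56.
By Bayes' rule, P(r = 6 | data) = (1/35) / (3/56) = 8/15.

0.533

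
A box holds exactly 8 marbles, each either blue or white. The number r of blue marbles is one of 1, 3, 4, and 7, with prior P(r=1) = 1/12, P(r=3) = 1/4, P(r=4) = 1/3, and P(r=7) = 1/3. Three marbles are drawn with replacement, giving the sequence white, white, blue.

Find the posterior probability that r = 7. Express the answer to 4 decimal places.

For each hypothesis, P(data | H) works out to: P(data | r = 1) = (7/8)(7/8)(1/8) = 0.095703; P(data | r = 3) = (5/8)(5/8)(3/8) = 0.14648; P(data | r = 4) = (4/8)(4/8)(4/8) = 0.125; P(data | r = 7) = (1/8)(1/8)(7/8) = 0.013672.
The prior-weighted likelihoods are 1/12 · 0.095703 = 0.0079753, 1/4 · 0.14648 = 0.036621, 1/3 · 0.125 = 0.041667, 1/3 · 0.013672 = 0.0045573; with total 0.09082.
Hence P(r = 7 | data) = (0.0045573) / (0.09082) = 0.050179.

0.0502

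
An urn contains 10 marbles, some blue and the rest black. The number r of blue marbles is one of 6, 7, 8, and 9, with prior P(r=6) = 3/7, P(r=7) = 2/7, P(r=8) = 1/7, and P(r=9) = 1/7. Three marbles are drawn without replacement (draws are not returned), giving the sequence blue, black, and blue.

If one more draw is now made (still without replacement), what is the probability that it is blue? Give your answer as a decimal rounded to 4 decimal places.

For each hypothesis, P(data | H) works out to: P(data | r = 6) = (6/10)(4/9)(5/8) = 0.16667; P(data | r = 7) = (7/10)(3/9)(6/8) = 0.175; P(data | r = 8) = (8/10)(2/9)(7/8) = 0.15556; P(data | r = 9) = (9/10)(1/9)(8/8) = 0.1.
Multiplying each by its prior: 3/7 · 0.16667 = 0.071429, 2/7 · 0.175 = 0.05, 1/7 · 0.15556 = 0.022222, 1/7 · 0.1 = 0.014286; with total 0.15794.
The posterior is then P(r = 6 | data) = 0.45226, P(r = 7 | data) = 0.31658, P(r = 8 | data) = 0.1407, P(r = 9 | data) = 0.090452.
So P(blue next | data) = Σ P(blue next | H) P(H | data) = (4/7)(0.45226) + (5/7)(0.31658) + (6/7)(0.1407) + (1)(0.090452) = 0.69562.

0.6956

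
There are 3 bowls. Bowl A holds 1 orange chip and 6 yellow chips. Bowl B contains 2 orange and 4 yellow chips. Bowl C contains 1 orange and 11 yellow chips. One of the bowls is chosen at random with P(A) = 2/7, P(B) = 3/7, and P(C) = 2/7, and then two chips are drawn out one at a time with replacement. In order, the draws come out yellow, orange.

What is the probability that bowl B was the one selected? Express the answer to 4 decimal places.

0.6264

For each hypothesis, P(data | H) works out to: P(data | bowl A) = (6/7)(1/7) = 0.12245; P(data | bowl B) = (4/6)(2/6) = 0.22222; P(data | bowl C) = (11/12)(1/12) = 0.076389.
Weighting by the prior gives 2/7 · 0.12245 = 0.034985, 3/7 · 0.22222 = 0.095238, 2/7 · 0.076389 = 0.021825; summing to 0.15205.
Therefore the posterior P(bowl B | data) = (0.095238) / (0.15205) = 0.62636.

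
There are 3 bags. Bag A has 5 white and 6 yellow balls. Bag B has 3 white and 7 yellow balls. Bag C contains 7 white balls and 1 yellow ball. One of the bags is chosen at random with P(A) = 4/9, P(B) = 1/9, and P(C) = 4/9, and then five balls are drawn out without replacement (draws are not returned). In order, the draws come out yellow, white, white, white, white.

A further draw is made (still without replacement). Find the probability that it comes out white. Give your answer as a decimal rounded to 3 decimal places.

0.922

The likelihood of the observed sequence under each hypothesis: P(data | bag A) = (6/11)(5/10)(4/9)(3/8)(2/7) = 0.012987; P(data | bag B) = (7/10)(3/9)(2/8)(1/7)(0/6) = 0; P(data | bag C) = (1/8)(7/7)(6/6)(5/5)(4/4) = 0.125.
The prior-weighted likelihoods are 4/9 · 0.012987 = 0.005772, 1/9 · 0 = 0, 4/9 · 0.125 = 0.055556; these sum to 0.061328.
Normalising, the posterior is P(bag A | data) = 0.094118, P(bag B | data) = 0, P(bag C | data) = 0.90588.
The predictive probability is P(white next | data) = (1/6)(0.094118) + (1)(0.90588) = 0.92157.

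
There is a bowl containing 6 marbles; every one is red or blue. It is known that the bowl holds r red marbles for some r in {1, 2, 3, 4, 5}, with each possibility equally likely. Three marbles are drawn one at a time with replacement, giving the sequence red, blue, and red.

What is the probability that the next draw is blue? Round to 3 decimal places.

0.411

Under each hypothesis, the probability of the observed sequence is: P(data | r = 1) = (1/6)(5/6)(1/6) = 5/216; P(data | r = 2) = (2/6)(4/6)(2/6) = 2/27; P(data | r = 3) = (3/6)(3/6)(3/6) = 1/8; P(data | r = 4) = (4/6)(2/6)(4/6) = 4/27; P(data | r = 5) = (5/6)(1/6)(5/6) = 25/216.
Weighting by the prior gives 1/5 · 5/216 = 1/216, 1/5 · 2/27 = 2/135, 1/5 · 1/8 = 1/40, 1/5 · 4/27 = 4/135, 1/5 · 25/216 = 5/216; summing to 7/72.
Dividing through by the total gives posterior P(r = 1 | data) = 1/21, P(r = 2 | data) = 16/105, P(r = 3 | data) = 9/35, P(r = 4 | data) = 32/105, P(r = 5 | data) = 5/21.
The predictive probability is P(blue next | data) = (5/6)(1/21) + (2/3)(16/105) + (1/2)(9/35) + (1/3)(32/105) + (1/6)(5/21) = 37/90.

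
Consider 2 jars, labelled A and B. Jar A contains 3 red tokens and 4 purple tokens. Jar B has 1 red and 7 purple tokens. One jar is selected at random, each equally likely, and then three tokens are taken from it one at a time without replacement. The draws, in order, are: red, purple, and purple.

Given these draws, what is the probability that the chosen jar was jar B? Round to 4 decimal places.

For each hypothesis, P(data | H) works out to: P(data | jar A) = (3/7)(4/6)(3/5) = 6/35; P(data | jar B) = (1/8)(7/7)(6/6) = 1/8.
The prior-weighted likelihoods are 1/2 · 6/35 = 3/35, 1/2 · 1/8 = 1/16; with total 83/560.
So P(jar B | data) = (1/16) / (83/560) = 35/83.

0.4217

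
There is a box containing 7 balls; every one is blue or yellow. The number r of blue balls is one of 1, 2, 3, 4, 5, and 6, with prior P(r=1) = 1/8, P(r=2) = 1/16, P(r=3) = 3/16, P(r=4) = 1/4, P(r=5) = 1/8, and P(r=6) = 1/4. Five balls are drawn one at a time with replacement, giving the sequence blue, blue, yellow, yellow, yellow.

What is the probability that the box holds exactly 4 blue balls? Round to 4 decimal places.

0.3504

The likelihood of the observed sequence under each hypothesis: P(data | r = 1) = (1/7)(1/7)(6/7)(6/7)(6/7) = 0.012852; P(data | r = 2) = (2/7)(2/7)(5/7)(5/7)(5/7) = 0.02975; P(data | r = 3) = (3/7)(3/7)(4/7)(4/7)(4/7) = 0.034271; P(data | r = 4) = (4/7)(4/7)(3/7)(3/7)(3/7) = 0.025704; P(data | r = 5) = (5/7)(5/7)(2/7)(2/7)(2/7) = 0.0119; P(data | r = 6) = (6/7)(6/7)(1/7)(1/7)(1/7) = 0.002142.
The prior-weighted likelihoods are 1/8 · 0.012852 = 0.0016065, 1/16 · 0.02975 = 0.0018593, 3/16 · 0.034271 = 0.0064259, 1/4 · 0.025704 = 0.0064259, 1/8 · 0.0119 = 0.0014875, 1/4 · 0.002142 = 0.00053549; these sum to 0.018341.
Therefore the posterior P(r = 4 | data) = (0.0064259) / (0.018341) = 0.35036.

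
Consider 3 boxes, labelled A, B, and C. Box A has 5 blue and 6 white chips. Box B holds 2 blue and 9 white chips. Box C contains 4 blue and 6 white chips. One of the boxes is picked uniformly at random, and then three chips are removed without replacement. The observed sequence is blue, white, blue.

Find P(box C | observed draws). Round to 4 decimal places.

For each hypothesis, P(data | H) works out to: P(data | box A) = (5/11)(6/10)(4/9) = 4/33; P(data | box B) = (2/11)(9/10)(1/9) = 1/55; P(data | box C) = (4/10)(6/9)(3/8) = 1/10.
Multiplying each by its prior: 1/3 · 4/33 = 4/99, 1/3 · 1/55 = 1/165, 1/3 · 1/10 = 1/30; with total 79/990.
Therefore the posterior P(box C | data) = (1/30) / (79/990) = 33/79.

0.4177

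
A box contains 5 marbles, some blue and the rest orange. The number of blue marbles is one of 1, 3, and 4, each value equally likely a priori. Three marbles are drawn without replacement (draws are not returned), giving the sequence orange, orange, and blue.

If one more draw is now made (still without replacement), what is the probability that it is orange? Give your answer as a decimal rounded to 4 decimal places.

0.6667

Under each hypothesis, the probability of the observed sequence is: P(data | r = 1) = (4/5)(3/4)(1/3) = 1/5; P(data | r = 3) = (2/5)(1/4)(3/3) = 1/10; P(data | r = 4) = (1/5)(0/4) = 0.
The prior-weighted likelihoods are 1/3 · 1/5 = 1/15, 1/3 · 1/10 = 1/30, 1/3 · 0 = 0; with total 1/10.
Normalising, the posterior is P(r = 1 | data) = 2/3, P(r = 3 | data) = 1/3, P(r = 4 | data) = 0.
So P(orange next | data) = Σ P(orange next | H) P(H | data) = (1)(2/3) + (0)(1/3) = 2/3.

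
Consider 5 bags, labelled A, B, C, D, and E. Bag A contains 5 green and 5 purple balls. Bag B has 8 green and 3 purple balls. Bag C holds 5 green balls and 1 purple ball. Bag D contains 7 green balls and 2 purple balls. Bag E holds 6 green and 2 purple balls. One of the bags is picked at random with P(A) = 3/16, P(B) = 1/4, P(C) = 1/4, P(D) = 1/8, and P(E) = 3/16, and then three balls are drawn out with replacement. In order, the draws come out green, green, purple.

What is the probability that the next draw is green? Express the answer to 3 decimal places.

Compute the likelihood of the observed sequence for each case: P(data | bag A) = (5/10)(5/10)(5/10) = 0.125; P(data | bag B) = (8/11)(8/11)(3/11) = 0.14425; P(data | bag C) = (5/6)(5/6)(1/6) = 0.11574; P(data | bag D) = (7/9)(7/9)(2/9) = 0.13443; P(data | bag E) = (6/8)(6/8)(2/8) = 0.14062.
Multiplying each by its prior: 3/16 · 0.125 = 0.023438, 1/4 · 0.14425 = 0.036063, 1/4 · 0.11574 = 0.028935, 1/8 · 0.13443 = 0.016804, 3/16 · 0.14062 = 0.026367; with total 0.13161.
The posterior is then P(bag A | data) = 0.17809, P(bag B | data) = 0.27402, P(bag C | data) = 0.21986, P(bag D | data) = 0.12768, P(bag E | data) = 0.20035.
So P(green next | data) = Σ P(green next | H) P(H | data) = (1/2)(0.17809) + (8/11)(0.27402) + (5/6)(0.21986) + (7/9)(0.12768) + (3/4)(0.20035) = 0.72112.

0.721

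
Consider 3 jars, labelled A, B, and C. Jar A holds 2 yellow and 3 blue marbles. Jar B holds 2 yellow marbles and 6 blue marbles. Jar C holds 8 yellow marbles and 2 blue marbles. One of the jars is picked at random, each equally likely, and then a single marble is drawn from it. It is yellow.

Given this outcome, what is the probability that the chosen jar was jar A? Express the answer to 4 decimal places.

The likelihood of this draw under each hypothesis: P(data | jar A) = (2/5) = 2/5; P(data | jar B) = (2/8) = 1/4; P(data | jar C) = (8/10) = 4/5.
Multiplying each by its prior: 1/3 · 2/5 = 2/15, 1/3 · 1/4 = 1/12, 1/3 · 4/5 = 4/15; these sum to 29/60.
Therefore the posterior P(jar A | data) = (2/15) / (29/60) = 8/29.

0.2759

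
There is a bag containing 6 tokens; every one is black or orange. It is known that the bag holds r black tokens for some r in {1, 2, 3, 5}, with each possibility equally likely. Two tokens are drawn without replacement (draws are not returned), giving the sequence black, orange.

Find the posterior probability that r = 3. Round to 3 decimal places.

0.333

Compute the likelihood of the observed sequence for each case: P(data | r = 1) = (1/6)(5/5) = 1/6; P(data | r = 2) = (2/6)(4/5) = 4/15; P(data | r = 3) = (3/6)(3/5) = 3/10; P(data | r = 5) = (5/6)(1/5) = 1/6.
The prior-weighted likelihoods are 1/4 · 1/6 = 1/24, 1/4 · 4/15 = 1/15, 1/4 · 3/10 = 3/40, 1/4 · 1/6 = 1/24; with total 9/40.
Therefore the posterior P(r = 3 | data) = (3/40) / (9/40) = 1/3.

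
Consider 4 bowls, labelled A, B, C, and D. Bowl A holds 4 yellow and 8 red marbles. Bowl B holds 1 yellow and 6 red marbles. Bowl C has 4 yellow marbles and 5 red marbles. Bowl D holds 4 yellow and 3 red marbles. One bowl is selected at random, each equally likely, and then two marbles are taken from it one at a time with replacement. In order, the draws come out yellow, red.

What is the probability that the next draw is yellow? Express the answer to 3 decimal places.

0.408

Compute the likelihood of the observed sequence for each case: P(data | bowl A) = (4/12)(8/12) = 0.22222; P(data | bowl B) = (1/7)(6/7) = 0.12245; P(data | bowl C) = (4/9)(5/9) = 0.24691; P(data | bowl D) = (4/7)(3/7) = 0.2449.
Multiplying each by its prior: 1/4 · 0.22222 = 0.055556, 1/4 · 0.12245 = 0.030612, 1/4 · 0.24691 = 0.061728, 1/4 · 0.2449 = 0.061224; summing to 0.20912.
The posterior is then P(bowl A | data) = 0.26566, P(bowl B | data) = 0.14639, P(bowl C | data) = 0.29518, P(bowl D | data) = 0.29277.
The predictive probability is P(yellow next | data) = (1/3)(0.26566) + (1/7)(0.14639) + (4/9)(0.29518) + (4/7)(0.29277) = 0.40796.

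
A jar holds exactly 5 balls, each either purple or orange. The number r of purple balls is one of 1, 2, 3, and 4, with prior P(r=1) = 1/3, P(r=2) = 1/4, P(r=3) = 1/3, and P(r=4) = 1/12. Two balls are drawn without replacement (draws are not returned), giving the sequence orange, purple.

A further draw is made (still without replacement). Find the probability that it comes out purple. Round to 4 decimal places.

For each hypothesis, P(data | H) works out to: P(data | r = 1) = (4/5)(1/4) = 1/5; P(data | r = 2) = (3/5)(2/4) = 3/10; P(data | r = 3) = (2/5)(3/4) = 3/10; P(data | r = 4) = (1/5)(4/4) = 1/5.
The prior-weighted likelihoods are 1/3 · 1/5 = 1/15, 1/4 · 3/10 = 3/40, 1/3 · 3/10 = 1/10, 1/12 · 1/5 = 1/60; with total 31/120.
The posterior is then P(r = 1 | data) = 8/31, P(r = 2 | data) = 9/31, P(r = 3 | data) = 12/31, P(r = 4 | data) = 2/31.
The predictive probability is P(purple next | data) = (0)(8/31) + (1/3)(9/31) + (2/3)(12/31) + (1)(2/31) = 13/31.

0.4194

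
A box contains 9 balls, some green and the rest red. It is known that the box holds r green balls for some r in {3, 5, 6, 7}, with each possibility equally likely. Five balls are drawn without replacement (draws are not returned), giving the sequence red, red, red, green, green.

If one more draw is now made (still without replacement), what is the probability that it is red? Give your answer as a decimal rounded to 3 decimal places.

0.478

Compute the likelihood of the observed sequence for each case: P(data | r = 3) = (6/9)(5/8)(4/7)(3/6)(2/5) = 0.047619; P(data | r = 5) = (4/9)(3/8)(2/7)(5/6)(4/5) = 0.031746; P(data | r = 6) = (3/9)(2/8)(1/7)(6/6)(5/5) = 0.011905; P(data | r = 7) = (2/9)(1/8)(0/7) = 0.
Weighting by the prior gives 1/4 · 0.047619 = 0.011905, 1/4 · 0.031746 = 0.0079365, 1/4 · 0.011905 = 0.0029762, 1/4 · 0 = 0; these sum to 0.022817.
The posterior is then P(r = 3 | data) = 0.52174, P(r = 5 | data) = 0.34783, P(r = 6 | data) = 0.13043, P(r = 7 | data) = 0.
So P(red next | data) = Σ P(red next | H) P(H | data) = (3/4)(0.52174) + (1/4)(0.34783) + (0)(0.13043) = 0.47826.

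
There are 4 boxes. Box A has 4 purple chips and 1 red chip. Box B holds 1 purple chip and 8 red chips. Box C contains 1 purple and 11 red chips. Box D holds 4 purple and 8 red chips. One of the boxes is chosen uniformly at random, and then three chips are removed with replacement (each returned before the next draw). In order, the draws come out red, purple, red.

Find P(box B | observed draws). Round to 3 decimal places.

Under each hypothesis, the probability of the observed sequence is: P(data | box A) = (1/5)(4/5)(1/5) = 0.032; P(data | box B) = (8/9)(1/9)(8/9) = 0.087791; P(data | box C) = (11/12)(1/12)(11/12) = 0.070023; P(data | box D) = (8/12)(4/12)(8/12) = 0.14815.
The prior-weighted likelihoods are 1/4 · 0.032 = 0.008, 1/4 · 0.087791 = 0.021948, 1/4 · 0.070023 = 0.017506, 1/4 · 0.14815 = 0.037037; these sum to 0.084491.
Hence P(box B | data) = (0.021948) / (0.084491) = 0.25977.

0.260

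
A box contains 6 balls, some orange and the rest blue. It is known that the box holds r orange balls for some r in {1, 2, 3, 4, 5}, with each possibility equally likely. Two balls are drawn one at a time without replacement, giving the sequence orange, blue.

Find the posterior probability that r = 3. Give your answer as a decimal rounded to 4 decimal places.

For each hypothesis, P(data | H) works out to: P(data | r = 1) = (1/6)(5/5) = 1/6; P(data | r = 2) = (2/6)(4/5) = 4/15; P(data | r = 3) = (3/6)(3/5) = 3/10; P(data | r = 4) = (4/6)(2/5) = 4/15; P(data | r = 5) = (5/6)(1/5) = 1/6.
The prior-weighted likelihoods are 1/5 · 1/6 = 1/30, 1/5 · 4/15 = 4/75, 1/5 · 3/10 = 3/50, 1/5 · 4/15 = 4/75, 1/5 · 1/6 = 1/30; with total 7/30.
Therefore the posterior P(r = 3 | data) = (3/50) / (7/30) = 9/35.

0.2571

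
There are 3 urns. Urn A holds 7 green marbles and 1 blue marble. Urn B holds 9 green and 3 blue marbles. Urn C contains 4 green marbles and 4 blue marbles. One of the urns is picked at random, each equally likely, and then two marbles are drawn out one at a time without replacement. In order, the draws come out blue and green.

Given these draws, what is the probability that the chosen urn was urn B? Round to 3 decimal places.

0.332

For each hypothesis, P(data | H) works out to: P(data | urn A) = (1/8)(7/7) = 0.125; P(data | urn B) = (3/12)(9/11) = 0.20455; P(data | urn C) = (4/8)(4/7) = 0.28571.
Multiplying each by its prior: 1/3 · 0.125 = 0.041667, 1/3 · 0.20455 = 0.068182, 1/3 · 0.28571 = 0.095238; summing to 0.20509.
So P(urn B | data) = (0.068182) / (0.20509) = 0.33245.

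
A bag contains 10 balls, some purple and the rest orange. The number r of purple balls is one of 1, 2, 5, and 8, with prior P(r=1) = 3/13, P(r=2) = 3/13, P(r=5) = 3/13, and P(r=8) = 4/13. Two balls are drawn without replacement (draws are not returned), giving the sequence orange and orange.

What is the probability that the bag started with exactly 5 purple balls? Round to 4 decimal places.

Compute the likelihood of the observed sequence for each case: P(data | r = 1) = (9/10)(8/9) = 4/5; P(data | r = 2) = (8/10)(7/9) = 28/45; P(data | r = 5) = (5/10)(4/9) = 2/9; P(data | r = 8) = (2/10)(1/9) = 1/45.
Weighting by the prior gives 3/13 · 4/5 = 12/65, 3/13 · 28/45 = 28/195, 3/13 · 2/9 = 2/39, 4/13 · 1/45 = 4/585; these sum to 226/585.
So P(r = 5 | data) = (2/39) / (226/585) = 15/113.

0.1327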